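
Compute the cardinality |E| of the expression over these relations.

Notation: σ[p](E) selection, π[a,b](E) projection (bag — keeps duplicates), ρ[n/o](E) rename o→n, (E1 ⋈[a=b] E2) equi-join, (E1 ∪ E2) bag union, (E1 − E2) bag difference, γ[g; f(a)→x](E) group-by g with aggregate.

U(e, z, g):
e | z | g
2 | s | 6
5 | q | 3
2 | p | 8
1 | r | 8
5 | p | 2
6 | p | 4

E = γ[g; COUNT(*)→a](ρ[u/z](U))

Stepwise |·|:
  U → 6
  ρ[u/z](U) → 6
  γ[g; COUNT(*)→a](ρ[u/z](U)) → 5

|E| = 5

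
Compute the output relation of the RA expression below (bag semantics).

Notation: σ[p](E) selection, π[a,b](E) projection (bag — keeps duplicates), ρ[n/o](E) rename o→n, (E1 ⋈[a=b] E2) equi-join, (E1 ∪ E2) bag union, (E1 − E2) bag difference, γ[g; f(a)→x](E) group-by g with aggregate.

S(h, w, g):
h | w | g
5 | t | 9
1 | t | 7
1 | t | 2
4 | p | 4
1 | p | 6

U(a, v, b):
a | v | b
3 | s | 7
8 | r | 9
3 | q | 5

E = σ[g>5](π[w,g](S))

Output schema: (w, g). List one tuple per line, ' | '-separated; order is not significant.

Subexpression sizes:
  S → 5
  π[w,g](S) → 5
  σ[g>5](π[w,g](S)) → 3

== RESULT ==
w | g
p | 6
t | 7
t | 9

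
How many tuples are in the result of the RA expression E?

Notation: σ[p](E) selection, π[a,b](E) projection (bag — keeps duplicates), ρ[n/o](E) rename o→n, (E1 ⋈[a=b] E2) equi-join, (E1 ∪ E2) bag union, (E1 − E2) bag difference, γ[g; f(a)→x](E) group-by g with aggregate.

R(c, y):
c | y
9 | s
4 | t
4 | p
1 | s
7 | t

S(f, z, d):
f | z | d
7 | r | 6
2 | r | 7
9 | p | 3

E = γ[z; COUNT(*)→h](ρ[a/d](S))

Stepwise |·|:
  S → 3
  ρ[a/d](S) → 3
  γ[z; COUNT(*)→h](ρ[a/d](S)) → 2

|E| = 2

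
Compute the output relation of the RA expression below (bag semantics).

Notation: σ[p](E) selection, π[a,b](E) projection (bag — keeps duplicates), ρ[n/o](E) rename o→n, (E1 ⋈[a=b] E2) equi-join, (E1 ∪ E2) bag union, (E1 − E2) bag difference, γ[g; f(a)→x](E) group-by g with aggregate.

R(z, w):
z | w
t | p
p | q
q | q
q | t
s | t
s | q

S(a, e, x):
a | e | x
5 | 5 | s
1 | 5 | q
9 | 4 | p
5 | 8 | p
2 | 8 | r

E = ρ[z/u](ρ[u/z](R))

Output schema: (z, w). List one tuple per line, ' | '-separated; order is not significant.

Row counts bottom-up:
  R → 6
  ρ[u/z](R) → 6
  ρ[z/u](ρ[u/z](R)) → 6

== RESULT ==
z | w
p | q
q | q
q | t
s | q
s | t
t | p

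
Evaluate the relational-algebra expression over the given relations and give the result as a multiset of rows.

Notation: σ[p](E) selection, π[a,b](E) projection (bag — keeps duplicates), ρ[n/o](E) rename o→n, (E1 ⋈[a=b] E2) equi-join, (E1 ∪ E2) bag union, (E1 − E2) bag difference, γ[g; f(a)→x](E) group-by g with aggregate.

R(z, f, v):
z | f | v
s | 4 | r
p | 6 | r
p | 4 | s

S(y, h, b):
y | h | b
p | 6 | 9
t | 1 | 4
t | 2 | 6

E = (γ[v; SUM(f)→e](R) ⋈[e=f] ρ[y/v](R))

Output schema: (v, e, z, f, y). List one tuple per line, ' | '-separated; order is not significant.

Stepwise |·|:
  R → 3
  γ[v; SUM(f)→e](R) → 2
  R → 3
  ρ[y/v](R) → 3
  (γ[v; SUM(f)→e](R) ⋈[e=f] ρ[y/v](R)) → 2

== RESULT ==
v | e | z | f | y
s | 4 | p | 4 | s
s | 4 | s | 4 | r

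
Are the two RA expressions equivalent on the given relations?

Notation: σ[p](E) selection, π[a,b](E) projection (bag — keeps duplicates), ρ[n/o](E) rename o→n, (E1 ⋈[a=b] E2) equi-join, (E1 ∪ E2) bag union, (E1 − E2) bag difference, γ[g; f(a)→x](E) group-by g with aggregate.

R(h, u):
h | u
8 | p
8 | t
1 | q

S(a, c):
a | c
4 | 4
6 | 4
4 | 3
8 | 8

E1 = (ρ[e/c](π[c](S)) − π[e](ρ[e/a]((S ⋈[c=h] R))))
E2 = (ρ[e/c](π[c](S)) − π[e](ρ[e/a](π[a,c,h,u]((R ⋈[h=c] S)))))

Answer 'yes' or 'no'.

E1 stepwise |·|:
  S → 4
  π[c](S) → 4
  ρ[e/c](π[c](S)) → 4
  S → 4
  R → 3
  (S ⋈[c=h] R) → 2
  ρ[e/a]((S ⋈[c=h] R)) → 2
  π[e](ρ[e/a]((S ⋈[c=h] R))) → 2
  (ρ[e/c](π[c](S)) − π[e](ρ[e/a]((S ⋈[c=h] R)))) → 3
E2 stepwise |·|:
  S → 4
  π[c](S) → 4
  ρ[e/c](π[c](S)) → 4
  R → 3
  S → 4
  (R ⋈[h=c] S) → 2
  π[a,c,h,u]((R ⋈[h=c] S)) → 2
  ρ[e/a](π[a,c,h,u]((R ⋈[h=c] S))) → 2
  π[e](ρ[e/a](π[a,c,h,u]((R ⋈[h=c] S)))) → 2
  (ρ[e/c](π[c](S)) − π[e](ρ[e/a](π[a,c,h,u]((R ⋈[h=c] S))))) → 3

E1 and E2 produce the same multiset:
e
3
4
4

yes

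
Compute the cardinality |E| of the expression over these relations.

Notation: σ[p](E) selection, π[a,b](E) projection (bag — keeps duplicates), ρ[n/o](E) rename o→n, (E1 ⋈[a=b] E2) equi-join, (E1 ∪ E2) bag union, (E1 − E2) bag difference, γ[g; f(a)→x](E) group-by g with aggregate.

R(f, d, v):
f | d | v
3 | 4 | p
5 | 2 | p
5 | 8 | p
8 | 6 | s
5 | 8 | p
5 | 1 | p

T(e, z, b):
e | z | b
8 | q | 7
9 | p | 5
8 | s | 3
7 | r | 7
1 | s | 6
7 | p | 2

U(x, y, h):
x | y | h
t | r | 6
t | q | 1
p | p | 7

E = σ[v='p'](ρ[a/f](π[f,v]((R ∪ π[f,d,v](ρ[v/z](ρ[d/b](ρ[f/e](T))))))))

Row counts bottom-up:
  R → 6
  T → 6
  ρ[f/e](T) → 6
  ρ[d/b](ρ[f/e](T)) → 6
  ρ[v/z](ρ[d/b](ρ[f/e](T))) → 6
  π[f,d,v](ρ[v/z](ρ[d/b](ρ[f/e](T)))) → 6
  (R ∪ π[f,d,v](ρ[v/z](ρ[d/b](ρ[f/e](T))))) → 12
  π[f,v]((R ∪ π[f,d,v](ρ[v/z](ρ[d/b](ρ[f/e](T)))))) → 12
  ρ[a/f](π[f,v]((R ∪ π[f,d,v](ρ[v/z](ρ[d/b](ρ[f/e](T))))))) → 12
  σ[v='p'](ρ[a/f](π[f,v]((R ∪ π[f,d,v](ρ[v/z](ρ[d/b](ρ[f/e](T)))))))) → 7

|E| = 7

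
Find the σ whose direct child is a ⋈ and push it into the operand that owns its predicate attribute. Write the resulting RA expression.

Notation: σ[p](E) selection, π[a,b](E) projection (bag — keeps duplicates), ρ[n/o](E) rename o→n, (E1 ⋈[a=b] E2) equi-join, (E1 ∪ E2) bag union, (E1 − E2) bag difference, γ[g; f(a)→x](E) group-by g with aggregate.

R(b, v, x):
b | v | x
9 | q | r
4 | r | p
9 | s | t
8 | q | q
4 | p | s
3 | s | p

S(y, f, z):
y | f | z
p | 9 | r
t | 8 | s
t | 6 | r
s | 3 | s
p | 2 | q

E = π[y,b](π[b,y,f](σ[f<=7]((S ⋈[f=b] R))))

σ filters on f, owned by the left side.
E' = π[y,b](π[b,y,f]((σ[f<=7](S) ⋈[f=b] R)))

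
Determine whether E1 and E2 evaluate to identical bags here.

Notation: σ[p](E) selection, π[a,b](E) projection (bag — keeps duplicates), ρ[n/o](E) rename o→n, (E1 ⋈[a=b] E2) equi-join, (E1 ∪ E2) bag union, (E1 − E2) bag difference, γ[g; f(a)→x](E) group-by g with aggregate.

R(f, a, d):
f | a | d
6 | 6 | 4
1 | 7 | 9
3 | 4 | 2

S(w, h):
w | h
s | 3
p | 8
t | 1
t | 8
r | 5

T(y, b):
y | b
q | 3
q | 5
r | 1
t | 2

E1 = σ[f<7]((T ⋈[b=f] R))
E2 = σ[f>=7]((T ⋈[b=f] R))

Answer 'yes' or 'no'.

E1 per-node cardinality:
  T → 4
  R → 3
  (T ⋈[b=f] R) → 2
  σ[f<7]((T ⋈[b=f] R)) → 2
E2 per-node cardinality:
  T → 4
  R → 3
  (T ⋈[b=f] R) → 2
  σ[f>=7]((T ⋈[b=f] R)) → 0

E1 result:
y | b | f | a | d
q | 3 | 3 | 4 | 2
r | 1 | 1 | 7 | 9
E2 result:
y | b | f | a | d
(0 rows)
Witness: ('q', 3, 3, 4, 2) appears 1× in E1 but 0× in E2.

no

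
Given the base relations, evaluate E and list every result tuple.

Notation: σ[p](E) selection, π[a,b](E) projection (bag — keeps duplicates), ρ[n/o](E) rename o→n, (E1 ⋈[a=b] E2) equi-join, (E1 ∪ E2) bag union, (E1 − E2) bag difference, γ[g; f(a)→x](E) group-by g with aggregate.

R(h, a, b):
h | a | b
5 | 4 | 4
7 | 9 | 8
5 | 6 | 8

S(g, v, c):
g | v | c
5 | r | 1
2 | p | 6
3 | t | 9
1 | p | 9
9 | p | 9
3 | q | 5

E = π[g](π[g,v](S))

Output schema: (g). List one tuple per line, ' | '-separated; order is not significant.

Per-node cardinality:
  S → 6
  π[g,v](S) → 6
  π[g](π[g,v](S)) → 6

== RESULT ==
g
1
2
3
3
5
9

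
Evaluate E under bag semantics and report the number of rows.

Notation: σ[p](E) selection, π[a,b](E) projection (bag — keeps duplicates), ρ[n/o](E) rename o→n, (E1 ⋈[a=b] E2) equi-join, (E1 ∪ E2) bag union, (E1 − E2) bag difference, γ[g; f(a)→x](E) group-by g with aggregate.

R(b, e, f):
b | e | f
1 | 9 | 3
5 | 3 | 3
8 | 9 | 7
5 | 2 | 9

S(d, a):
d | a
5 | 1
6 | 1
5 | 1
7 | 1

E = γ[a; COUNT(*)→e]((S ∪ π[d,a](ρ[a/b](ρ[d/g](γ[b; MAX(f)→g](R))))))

Per-node cardinality:
  S → 4
  R → 4
  γ[b; MAX(f)→g](R) → 3
  ρ[d/g](γ[b; MAX(f)→g](R)) → 3
  ρ[a/b](ρ[d/g](γ[b; MAX(f)→g](R))) → 3
  π[d,a](ρ[a/b](ρ[d/g](γ[b; MAX(f)→g](R)))) → 3
  (S ∪ π[d,a](ρ[a/b](ρ[d/g](γ[b; MAX(f)→g](R))))) → 7
  γ[a; COUNT(*)→e]((S ∪ π[d,a](ρ[a/b](ρ[d/g](γ[b; MAX(f)→g](R)))))) → 3

|E| = 3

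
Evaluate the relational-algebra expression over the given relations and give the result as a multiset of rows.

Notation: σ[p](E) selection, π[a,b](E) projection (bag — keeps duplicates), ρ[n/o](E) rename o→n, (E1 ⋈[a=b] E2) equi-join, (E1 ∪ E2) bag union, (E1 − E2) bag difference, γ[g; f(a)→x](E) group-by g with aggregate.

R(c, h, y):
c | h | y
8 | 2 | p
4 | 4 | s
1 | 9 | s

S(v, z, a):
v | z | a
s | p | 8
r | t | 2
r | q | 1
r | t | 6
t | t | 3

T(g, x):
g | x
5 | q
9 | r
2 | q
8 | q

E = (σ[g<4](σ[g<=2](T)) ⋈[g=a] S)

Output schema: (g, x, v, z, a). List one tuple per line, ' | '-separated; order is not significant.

Stepwise |·|:
  T → 4
  σ[g<=2](T) → 1
  σ[g<4](σ[g<=2](T)) → 1
  S → 5
  (σ[g<4](σ[g<=2](T)) ⋈[g=a] S) → 1

== RESULT ==
g | x | v | z | a
2 | q | r | t | 2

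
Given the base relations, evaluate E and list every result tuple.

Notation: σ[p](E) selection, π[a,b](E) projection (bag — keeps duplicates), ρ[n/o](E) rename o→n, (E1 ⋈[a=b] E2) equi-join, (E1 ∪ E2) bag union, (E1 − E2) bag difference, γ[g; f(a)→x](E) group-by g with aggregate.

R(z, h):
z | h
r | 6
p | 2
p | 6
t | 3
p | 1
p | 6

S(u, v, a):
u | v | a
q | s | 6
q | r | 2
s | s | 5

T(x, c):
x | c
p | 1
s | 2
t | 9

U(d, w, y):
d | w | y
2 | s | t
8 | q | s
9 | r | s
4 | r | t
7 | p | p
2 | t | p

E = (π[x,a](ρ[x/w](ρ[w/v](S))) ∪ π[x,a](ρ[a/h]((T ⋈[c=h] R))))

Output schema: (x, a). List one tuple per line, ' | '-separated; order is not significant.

Stepwise |·|:
  S → 3
  ρ[w/v](S) → 3
  ρ[x/w](ρ[w/v](S)) → 3
  π[x,a](ρ[x/w](ρ[w/v](S))) → 3
  T → 3
  R → 6
  (T ⋈[c=h] R) → 2
  ρ[a/h]((T ⋈[c=h] R)) → 2
  π[x,a](ρ[a/h]((T ⋈[c=h] R))) → 2
  (π[x,a](ρ[x/w](ρ[w/v](S))) ∪ π[x,a](ρ[a/h]((T ⋈[c=h] R)))) → 5

== RESULT ==
x | a
p | 1
r | 2
s | 2
s | 5
s | 6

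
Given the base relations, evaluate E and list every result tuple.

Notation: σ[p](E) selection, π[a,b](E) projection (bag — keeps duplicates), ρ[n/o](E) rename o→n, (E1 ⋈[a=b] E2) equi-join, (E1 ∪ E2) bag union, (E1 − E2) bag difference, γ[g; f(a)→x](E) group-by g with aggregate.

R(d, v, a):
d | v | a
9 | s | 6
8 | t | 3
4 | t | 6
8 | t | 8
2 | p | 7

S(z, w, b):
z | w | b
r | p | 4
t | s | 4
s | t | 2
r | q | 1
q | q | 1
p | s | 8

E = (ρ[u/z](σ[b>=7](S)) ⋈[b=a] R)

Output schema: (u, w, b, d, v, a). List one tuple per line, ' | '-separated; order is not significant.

Subexpression sizes:
  S → 6
  σ[b>=7](S) → 1
  ρ[u/z](σ[b>=7](S)) → 1
  R → 5
  (ρ[u/z](σ[b>=7](S)) ⋈[b=a] R) → 1

== RESULT ==
u | w | b | d | v | a
p | s | 8 | 8 | t | 8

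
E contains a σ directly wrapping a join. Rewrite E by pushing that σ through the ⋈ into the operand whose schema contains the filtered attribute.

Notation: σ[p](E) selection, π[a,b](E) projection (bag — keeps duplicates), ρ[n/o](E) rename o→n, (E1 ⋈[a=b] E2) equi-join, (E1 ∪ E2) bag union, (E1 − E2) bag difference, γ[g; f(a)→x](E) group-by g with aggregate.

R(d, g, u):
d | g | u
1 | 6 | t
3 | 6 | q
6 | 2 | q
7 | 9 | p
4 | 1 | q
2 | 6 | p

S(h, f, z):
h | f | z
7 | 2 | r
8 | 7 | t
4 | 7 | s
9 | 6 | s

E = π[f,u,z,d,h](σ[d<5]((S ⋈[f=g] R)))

σ filters on d, owned by the right side.
E' = π[f,u,z,d,h]((S ⋈[f=g] σ[d<5](R)))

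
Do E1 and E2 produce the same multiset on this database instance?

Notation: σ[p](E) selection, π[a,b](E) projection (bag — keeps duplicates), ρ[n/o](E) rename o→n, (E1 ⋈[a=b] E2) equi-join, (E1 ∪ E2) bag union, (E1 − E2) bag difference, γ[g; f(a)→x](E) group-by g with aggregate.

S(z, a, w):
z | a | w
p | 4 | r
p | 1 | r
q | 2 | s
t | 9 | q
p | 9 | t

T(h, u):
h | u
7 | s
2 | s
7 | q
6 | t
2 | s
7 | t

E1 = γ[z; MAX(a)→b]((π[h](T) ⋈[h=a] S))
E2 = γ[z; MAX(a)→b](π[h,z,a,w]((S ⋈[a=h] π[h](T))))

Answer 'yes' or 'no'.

E1 row counts bottom-up:
  T → 6
  π[h](T) → 6
  S → 5
  (π[h](T) ⋈[h=a] S) → 2
  γ[z; MAX(a)→b]((π[h](T) ⋈[h=a] S)) → 1
E2 row counts bottom-up:
  S → 5
  T → 6
  π[h](T) → 6
  (S ⋈[a=h] π[h](T)) → 2
  π[h,z,a,w]((S ⋈[a=h] π[h](T))) → 2
  γ[z; MAX(a)→b](π[h,z,a,w]((S ⋈[a=h] π[h](T)))) → 1

E1 and E2 produce the same multiset:
z | b
q | 2

yes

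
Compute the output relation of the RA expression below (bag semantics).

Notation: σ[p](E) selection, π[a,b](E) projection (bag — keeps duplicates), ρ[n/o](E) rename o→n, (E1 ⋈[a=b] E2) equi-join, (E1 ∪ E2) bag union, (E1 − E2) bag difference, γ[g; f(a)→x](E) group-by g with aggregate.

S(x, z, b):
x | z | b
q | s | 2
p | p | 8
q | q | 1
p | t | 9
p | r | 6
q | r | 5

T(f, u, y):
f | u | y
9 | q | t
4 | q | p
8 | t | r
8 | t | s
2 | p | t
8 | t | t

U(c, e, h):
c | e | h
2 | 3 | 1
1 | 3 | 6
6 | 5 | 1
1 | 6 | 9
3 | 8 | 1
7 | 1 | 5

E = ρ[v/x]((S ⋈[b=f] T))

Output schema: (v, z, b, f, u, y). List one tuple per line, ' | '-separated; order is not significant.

Per-node cardinality:
  S → 6
  T → 6
  (S ⋈[b=f] T) → 5
  ρ[v/x]((S ⋈[b=f] T)) → 5

== RESULT ==
v | z | b | f | u | y
p | p | 8 | 8 | t | r
p | p | 8 | 8 | t | s
p | p | 8 | 8 | t | t
p | t | 9 | 9 | q | t
q | s | 2 | 2 | p | t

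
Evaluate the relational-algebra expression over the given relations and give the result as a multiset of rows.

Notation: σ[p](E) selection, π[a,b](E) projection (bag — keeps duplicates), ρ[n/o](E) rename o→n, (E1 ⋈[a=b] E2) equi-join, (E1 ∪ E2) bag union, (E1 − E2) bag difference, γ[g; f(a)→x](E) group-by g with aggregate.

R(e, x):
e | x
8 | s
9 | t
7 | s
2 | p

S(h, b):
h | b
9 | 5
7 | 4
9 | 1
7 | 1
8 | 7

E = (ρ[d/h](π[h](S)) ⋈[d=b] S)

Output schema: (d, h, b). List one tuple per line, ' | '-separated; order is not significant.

Per-node cardinality:
  S → 5
  π[h](S) → 5
  ρ[d/h](π[h](S)) → 5
  S → 5
  (ρ[d/h](π[h](S)) ⋈[d=b] S) → 2

== RESULT ==
d | h | b
7 | 8 | 7
7 | 8 | 7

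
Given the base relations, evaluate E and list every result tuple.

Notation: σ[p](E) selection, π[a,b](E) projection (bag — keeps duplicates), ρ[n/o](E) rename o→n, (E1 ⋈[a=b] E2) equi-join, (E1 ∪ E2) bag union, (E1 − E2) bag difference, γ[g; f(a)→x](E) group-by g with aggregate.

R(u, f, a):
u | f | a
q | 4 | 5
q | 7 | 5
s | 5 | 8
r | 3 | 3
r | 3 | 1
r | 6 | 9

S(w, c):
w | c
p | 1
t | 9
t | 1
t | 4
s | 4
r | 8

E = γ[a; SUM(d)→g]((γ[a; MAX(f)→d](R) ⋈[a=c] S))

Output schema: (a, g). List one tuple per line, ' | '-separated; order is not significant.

Per-node cardinality:
  R → 6
  γ[a; MAX(f)→d](R) → 5
  S → 6
  (γ[a; MAX(f)→d](R) ⋈[a=c] S) → 4
  γ[a; SUM(d)→g]((γ[a; MAX(f)→d](R) ⋈[a=c] S)) → 3

== RESULT ==
a | g
1 | 6
8 | 5
9 | 6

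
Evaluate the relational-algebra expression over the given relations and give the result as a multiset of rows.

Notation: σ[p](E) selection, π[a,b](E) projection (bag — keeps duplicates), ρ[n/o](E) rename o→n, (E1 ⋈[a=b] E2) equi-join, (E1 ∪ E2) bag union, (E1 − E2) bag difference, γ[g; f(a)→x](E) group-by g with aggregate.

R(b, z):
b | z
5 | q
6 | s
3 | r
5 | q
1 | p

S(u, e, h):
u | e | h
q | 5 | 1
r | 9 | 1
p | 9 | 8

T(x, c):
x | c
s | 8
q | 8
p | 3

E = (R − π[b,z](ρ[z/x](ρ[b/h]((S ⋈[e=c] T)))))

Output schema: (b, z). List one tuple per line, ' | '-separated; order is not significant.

Stepwise |·|:
  R → 5
  S → 3
  T → 3
  (S ⋈[e=c] T) → 0
  ρ[b/h]((S ⋈[e=c] T)) → 0
  ρ[z/x](ρ[b/h]((S ⋈[e=c] T))) → 0
  π[b,z](ρ[z/x](ρ[b/h]((S ⋈[e=c] T)))) → 0
  (R − π[b,z](ρ[z/x](ρ[b/h]((S ⋈[e=c] T))))) → 5

== RESULT ==
b | z
1 | p
3 | r
5 | q
5 | q
6 | s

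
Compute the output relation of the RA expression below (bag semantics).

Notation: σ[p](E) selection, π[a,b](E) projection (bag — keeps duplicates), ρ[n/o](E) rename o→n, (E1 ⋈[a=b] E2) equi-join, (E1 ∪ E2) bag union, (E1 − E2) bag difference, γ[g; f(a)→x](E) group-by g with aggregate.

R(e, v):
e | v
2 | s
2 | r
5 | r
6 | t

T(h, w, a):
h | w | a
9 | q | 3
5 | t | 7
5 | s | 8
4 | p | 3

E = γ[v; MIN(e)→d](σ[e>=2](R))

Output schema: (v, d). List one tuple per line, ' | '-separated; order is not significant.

Subexpression sizes:
  R → 4
  σ[e>=2](R) → 4
  γ[v; MIN(e)→d](σ[e>=2](R)) → 3

== RESULT ==
v | d
r | 2
s | 2
t | 6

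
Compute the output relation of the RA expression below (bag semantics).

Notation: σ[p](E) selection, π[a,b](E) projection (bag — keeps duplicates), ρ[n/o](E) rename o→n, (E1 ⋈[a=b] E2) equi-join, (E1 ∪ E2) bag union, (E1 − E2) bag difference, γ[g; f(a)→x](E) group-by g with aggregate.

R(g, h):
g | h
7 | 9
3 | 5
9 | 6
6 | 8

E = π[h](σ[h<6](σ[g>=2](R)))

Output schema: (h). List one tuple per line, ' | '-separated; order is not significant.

Stepwise |·|:
  R → 4
  σ[g>=2](R) → 4
  σ[h<6](σ[g>=2](R)) → 1
  π[h](σ[h<6](σ[g>=2](R))) → 1

== RESULT ==
h
5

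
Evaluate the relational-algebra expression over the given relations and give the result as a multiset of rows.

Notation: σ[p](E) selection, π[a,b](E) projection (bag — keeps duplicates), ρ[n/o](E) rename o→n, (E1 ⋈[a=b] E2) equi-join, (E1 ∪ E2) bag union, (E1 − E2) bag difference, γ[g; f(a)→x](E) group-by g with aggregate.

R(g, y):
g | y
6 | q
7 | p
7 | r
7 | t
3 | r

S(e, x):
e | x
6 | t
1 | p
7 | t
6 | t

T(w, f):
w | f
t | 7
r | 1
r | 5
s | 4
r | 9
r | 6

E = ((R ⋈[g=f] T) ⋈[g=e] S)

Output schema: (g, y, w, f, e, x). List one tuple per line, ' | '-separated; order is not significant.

Stepwise |·|:
  R → 5
  T → 6
  (R ⋈[g=f] T) → 4
  S → 4
  ((R ⋈[g=f] T) ⋈[g=e] S) → 5

== RESULT ==
g | y | w | f | e | x
6 | q | r | 6 | 6 | t
6 | q | r | 6 | 6 | t
7 | p | t | 7 | 7 | t
7 | r | t | 7 | 7 | t
7 | t | t | 7 | 7 | t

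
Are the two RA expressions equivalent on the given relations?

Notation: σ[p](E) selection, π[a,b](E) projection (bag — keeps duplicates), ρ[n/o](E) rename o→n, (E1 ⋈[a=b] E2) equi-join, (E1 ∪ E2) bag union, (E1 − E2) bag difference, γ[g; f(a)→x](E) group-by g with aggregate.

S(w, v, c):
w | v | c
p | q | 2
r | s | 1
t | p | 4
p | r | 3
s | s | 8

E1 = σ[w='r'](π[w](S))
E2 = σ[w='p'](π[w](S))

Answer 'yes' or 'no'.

E1 subexpression sizes:
  S → 5
  π[w](S) → 5
  σ[w='r'](π[w](S)) → 1
E2 subexpression sizes:
  S → 5
  π[w](S) → 5
  σ[w='p'](π[w](S)) → 2

E1 result:
w
r
E2 result:
w
p
p
Witness: ('p',) appears 0× in E1 but 2× in E2.

no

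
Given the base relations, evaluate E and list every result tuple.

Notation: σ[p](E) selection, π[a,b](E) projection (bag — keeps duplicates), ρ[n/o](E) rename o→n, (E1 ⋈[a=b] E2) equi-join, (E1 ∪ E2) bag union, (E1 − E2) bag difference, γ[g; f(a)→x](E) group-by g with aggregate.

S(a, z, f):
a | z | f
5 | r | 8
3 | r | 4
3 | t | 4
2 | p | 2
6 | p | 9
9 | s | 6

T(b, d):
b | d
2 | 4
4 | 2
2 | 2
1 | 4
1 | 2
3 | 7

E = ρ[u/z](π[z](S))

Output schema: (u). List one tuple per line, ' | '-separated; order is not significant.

Subexpression sizes:
  S → 6
  π[z](S) → 6
  ρ[u/z](π[z](S)) → 6

== RESULT ==
u
p
p
r
r
s
t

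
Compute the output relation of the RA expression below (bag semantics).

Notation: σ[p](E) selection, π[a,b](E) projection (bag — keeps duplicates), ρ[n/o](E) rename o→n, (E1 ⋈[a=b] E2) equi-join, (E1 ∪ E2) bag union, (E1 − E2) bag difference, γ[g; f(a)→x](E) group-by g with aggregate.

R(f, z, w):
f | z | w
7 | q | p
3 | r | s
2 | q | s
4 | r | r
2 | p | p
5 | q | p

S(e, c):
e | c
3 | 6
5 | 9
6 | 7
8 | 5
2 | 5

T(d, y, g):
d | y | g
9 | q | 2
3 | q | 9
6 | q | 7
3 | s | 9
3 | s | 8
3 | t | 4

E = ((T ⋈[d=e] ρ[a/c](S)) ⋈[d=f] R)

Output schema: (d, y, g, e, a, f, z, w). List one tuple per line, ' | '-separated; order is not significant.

Per-node cardinality:
  T → 6
  S → 5
  ρ[a/c](S) → 5
  (T ⋈[d=e] ρ[a/c](S)) → 5
  R → 6
  ((T ⋈[d=e] ρ[a/c](S)) ⋈[d=f] R) → 4

== RESULT ==
d | y | g | e | a | f | z | w
3 | q | 9 | 3 | 6 | 3 | r | s
3 | s | 8 | 3 | 6 | 3 | r | s
3 | s | 9 | 3 | 6 | 3 | r | s
3 | t | 4 | 3 | 6 | 3 | r | s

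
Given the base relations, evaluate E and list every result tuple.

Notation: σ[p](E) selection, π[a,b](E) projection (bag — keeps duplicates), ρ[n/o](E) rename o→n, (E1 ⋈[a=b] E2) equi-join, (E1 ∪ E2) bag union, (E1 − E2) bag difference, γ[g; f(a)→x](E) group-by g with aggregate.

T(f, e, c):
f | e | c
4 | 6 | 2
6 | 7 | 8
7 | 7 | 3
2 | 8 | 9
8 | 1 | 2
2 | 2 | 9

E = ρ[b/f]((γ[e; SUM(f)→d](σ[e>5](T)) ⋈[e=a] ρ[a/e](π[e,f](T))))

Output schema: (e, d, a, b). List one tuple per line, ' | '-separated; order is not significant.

Stepwise |·|:
  T → 6
  σ[e>5](T) → 4
  γ[e; SUM(f)→d](σ[e>5](T)) → 3
  T → 6
  π[e,f](T) → 6
  ρ[a/e](π[e,f](T)) → 6
  (γ[e; SUM(f)→d](σ[e>5](T)) ⋈[e=a] ρ[a/e](π[e,f](T))) → 4
  ρ[b/f]((γ[e; SUM(f)→d](σ[e>5](T)) ⋈[e=a] ρ[a/e](π[e,f](T)))) → 4

== RESULT ==
e | d | a | b
6 | 4 | 6 | 4
7 | 13 | 7 | 6
7 | 13 | 7 | 7
8 | 2 | 8 | 2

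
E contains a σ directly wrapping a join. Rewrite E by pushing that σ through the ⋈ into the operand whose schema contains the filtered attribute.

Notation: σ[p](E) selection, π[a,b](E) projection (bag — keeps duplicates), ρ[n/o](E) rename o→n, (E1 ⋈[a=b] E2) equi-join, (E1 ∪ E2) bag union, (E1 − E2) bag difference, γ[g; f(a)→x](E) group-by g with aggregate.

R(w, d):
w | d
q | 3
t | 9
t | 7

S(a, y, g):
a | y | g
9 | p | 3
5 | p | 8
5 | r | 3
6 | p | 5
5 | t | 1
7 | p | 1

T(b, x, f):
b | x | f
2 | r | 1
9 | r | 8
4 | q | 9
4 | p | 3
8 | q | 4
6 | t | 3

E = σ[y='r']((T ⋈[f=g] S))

σ filters on y, owned by the right side.
E' = (T ⋈[f=g] σ[y='r'](S))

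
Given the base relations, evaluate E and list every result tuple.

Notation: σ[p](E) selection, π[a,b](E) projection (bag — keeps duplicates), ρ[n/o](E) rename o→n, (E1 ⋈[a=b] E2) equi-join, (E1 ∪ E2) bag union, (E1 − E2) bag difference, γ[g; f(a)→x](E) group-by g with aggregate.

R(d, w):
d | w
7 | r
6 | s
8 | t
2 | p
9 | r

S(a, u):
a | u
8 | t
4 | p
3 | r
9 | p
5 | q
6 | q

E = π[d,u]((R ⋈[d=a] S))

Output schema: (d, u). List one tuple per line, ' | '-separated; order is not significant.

Subexpression sizes:
  R → 5
  S → 6
  (R ⋈[d=a] S) → 3
  π[d,u]((R ⋈[d=a] S)) → 3

== RESULT ==
d | u
6 | q
8 | t
9 | p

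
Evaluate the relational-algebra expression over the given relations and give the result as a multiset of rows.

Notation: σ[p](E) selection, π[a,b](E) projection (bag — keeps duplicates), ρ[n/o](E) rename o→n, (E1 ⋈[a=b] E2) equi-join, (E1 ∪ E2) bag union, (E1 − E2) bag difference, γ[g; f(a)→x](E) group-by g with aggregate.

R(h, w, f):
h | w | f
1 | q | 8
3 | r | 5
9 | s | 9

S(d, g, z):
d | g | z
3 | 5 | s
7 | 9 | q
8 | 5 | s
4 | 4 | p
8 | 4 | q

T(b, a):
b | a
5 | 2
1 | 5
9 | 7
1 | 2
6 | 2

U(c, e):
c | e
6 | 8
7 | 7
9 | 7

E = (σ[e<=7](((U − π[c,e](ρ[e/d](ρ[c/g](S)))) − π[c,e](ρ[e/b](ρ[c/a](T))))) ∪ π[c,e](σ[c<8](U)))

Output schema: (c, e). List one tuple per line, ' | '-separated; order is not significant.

Subexpression sizes:
  U → 3
  S → 5
  ρ[c/g](S) → 5
  ρ[e/d](ρ[c/g](S)) → 5
  π[c,e](ρ[e/d](ρ[c/g](S))) → 5
  (U − π[c,e](ρ[e/d](ρ[c/g](S)))) → 2
  T → 5
  ρ[c/a](T) → 5
  ρ[e/b](ρ[c/a](T)) → 5
  π[c,e](ρ[e/b](ρ[c/a](T))) → 5
  ((U − π[c,e](ρ[e/d](ρ[c/g](S)))) − π[c,e](ρ[e/b](ρ[c/a](T)))) → 2
  σ[e<=7](((U − π[c,e](ρ[e/d](ρ[c/g](S)))) − π[c,e](ρ[e/b](ρ[c/a](T))))) → 1
  U → 3
  σ[c<8](U) → 2
  π[c,e](σ[c<8](U)) → 2
  (σ[e<=7](((U − π[c,e](ρ[e/d](ρ[c/g](S)))) − π[c,e](ρ[e/b](ρ[c/a](T))))) ∪ π[c,e](σ[c<8](U))) → 3

== RESULT ==
c | e
6 | 8
7 | 7
7 | 7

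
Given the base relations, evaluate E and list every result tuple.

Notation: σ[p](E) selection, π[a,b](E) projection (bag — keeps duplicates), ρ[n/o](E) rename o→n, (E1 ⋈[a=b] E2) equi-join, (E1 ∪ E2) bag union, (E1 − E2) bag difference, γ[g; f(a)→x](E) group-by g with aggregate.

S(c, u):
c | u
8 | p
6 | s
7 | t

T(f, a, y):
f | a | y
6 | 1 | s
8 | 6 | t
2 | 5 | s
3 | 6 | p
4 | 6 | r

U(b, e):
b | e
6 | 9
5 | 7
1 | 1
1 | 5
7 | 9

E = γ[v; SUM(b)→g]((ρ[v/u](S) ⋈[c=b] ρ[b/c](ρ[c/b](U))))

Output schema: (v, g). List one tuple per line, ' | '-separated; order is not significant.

Stepwise |·|:
  S → 3
  ρ[v/u](S) → 3
  U → 5
  ρ[c/b](U) → 5
  ρ[b/c](ρ[c/b](U)) → 5
  (ρ[v/u](S) ⋈[c=b] ρ[b/c](ρ[c/b](U))) → 2
  γ[v; SUM(b)→g]((ρ[v/u](S) ⋈[c=b] ρ[b/c](ρ[c/b](U)))) → 2

== RESULT ==
v | g
s | 6
t | 7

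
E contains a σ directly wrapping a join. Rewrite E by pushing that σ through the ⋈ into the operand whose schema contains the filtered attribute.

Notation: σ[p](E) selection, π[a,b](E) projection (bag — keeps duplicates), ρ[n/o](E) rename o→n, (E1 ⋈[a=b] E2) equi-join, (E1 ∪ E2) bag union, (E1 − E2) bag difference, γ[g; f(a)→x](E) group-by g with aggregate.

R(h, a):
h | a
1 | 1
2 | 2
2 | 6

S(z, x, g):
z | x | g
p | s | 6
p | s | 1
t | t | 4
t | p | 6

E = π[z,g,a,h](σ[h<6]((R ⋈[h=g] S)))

σ filters on h, owned by the left side.
E' = π[z,g,a,h]((σ[h<6](R) ⋈[h=g] S))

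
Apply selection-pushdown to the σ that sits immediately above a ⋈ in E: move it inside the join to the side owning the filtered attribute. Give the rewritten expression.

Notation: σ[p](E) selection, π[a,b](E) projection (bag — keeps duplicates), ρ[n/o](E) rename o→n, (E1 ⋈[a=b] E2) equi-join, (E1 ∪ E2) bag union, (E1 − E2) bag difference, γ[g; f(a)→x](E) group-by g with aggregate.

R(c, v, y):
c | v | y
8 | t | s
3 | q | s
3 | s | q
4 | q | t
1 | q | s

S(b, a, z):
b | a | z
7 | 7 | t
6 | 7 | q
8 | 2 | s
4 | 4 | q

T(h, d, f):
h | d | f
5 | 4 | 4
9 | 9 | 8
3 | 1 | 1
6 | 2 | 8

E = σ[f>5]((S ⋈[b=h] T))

σ filters on f, owned by the right side.
E' = (S ⋈[b=h] σ[f>5](T))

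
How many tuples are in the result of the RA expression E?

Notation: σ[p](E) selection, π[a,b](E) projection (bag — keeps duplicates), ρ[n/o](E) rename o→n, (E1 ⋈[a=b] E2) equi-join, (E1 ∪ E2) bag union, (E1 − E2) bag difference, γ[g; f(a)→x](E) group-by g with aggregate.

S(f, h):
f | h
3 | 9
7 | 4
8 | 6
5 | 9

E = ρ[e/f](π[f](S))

Subexpression sizes:
  S → 4
  π[f](S) → 4
  ρ[e/f](π[f](S)) → 4

|E| = 4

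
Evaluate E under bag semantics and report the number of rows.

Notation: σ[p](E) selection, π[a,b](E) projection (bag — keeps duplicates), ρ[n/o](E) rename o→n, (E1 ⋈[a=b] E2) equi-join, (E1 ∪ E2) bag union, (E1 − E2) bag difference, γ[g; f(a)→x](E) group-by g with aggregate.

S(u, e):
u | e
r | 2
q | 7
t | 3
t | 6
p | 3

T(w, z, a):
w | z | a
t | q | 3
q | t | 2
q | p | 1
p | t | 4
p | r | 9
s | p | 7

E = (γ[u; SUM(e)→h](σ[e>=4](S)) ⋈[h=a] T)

Subexpression sizes:
  S → 5
  σ[e>=4](S) → 2
  γ[u; SUM(e)→h](σ[e>=4](S)) → 2
  T → 6
  (γ[u; SUM(e)→h](σ[e>=4](S)) ⋈[h=a] T) → 1

|E| = 1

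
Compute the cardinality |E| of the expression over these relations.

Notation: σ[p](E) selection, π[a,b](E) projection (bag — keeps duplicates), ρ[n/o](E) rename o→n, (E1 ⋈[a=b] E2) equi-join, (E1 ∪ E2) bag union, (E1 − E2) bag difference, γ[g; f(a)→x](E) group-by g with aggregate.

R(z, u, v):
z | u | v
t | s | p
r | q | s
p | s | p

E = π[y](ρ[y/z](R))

Row counts bottom-up:
  R → 3
  ρ[y/z](R) → 3
  π[y](ρ[y/z](R)) → 3

|E| = 3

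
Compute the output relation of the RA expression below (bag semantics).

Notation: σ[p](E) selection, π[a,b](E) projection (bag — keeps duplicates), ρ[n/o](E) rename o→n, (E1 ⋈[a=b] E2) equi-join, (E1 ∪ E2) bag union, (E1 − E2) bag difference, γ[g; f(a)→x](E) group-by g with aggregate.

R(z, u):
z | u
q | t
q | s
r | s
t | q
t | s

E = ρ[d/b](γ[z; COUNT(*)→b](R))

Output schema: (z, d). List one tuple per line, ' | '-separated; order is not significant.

Stepwise |·|:
  R → 5
  γ[z; COUNT(*)→b](R) → 3
  ρ[d/b](γ[z; COUNT(*)→b](R)) → 3

== RESULT ==
z | d
q | 2
r | 1
t | 2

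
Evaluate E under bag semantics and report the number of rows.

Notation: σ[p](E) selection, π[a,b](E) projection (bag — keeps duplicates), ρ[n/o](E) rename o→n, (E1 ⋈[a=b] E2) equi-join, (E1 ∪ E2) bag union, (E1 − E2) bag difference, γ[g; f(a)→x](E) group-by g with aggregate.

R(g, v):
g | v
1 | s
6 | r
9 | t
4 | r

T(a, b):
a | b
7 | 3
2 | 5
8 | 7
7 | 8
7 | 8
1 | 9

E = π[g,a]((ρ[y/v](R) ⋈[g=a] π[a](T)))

Row counts bottom-up:
  R → 4
  ρ[y/v](R) → 4
  T → 6
  π[a](T) → 6
  (ρ[y/v](R) ⋈[g=a] π[a](T)) → 1
  π[g,a]((ρ[y/v](R) ⋈[g=a] π[a](T))) → 1

|E| = 1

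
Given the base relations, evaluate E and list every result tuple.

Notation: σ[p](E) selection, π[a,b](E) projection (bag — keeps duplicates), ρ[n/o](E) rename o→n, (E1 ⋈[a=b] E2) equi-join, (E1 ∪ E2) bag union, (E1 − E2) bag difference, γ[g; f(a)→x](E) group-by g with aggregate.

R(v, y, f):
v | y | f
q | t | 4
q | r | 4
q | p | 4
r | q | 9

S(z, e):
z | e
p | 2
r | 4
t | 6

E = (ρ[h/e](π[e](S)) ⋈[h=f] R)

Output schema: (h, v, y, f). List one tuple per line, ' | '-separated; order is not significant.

Stepwise |·|:
  S → 3
  π[e](S) → 3
  ρ[h/e](π[e](S)) → 3
  R → 4
  (ρ[h/e](π[e](S)) ⋈[h=f] R) → 3

== RESULT ==
h | v | y | f
4 | q | p | 4
4 | q | r | 4
4 | q | t | 4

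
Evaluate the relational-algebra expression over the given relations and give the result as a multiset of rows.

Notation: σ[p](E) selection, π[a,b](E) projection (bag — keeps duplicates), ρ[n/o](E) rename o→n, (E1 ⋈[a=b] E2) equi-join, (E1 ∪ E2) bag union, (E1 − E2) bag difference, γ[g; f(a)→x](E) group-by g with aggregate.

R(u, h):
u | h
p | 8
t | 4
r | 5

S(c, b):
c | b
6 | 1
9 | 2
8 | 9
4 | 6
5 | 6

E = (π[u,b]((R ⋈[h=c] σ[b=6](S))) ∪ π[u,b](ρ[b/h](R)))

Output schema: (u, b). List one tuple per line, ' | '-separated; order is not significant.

Subexpression sizes:
  R → 3
  S → 5
  σ[b=6](S) → 2
  (R ⋈[h=c] σ[b=6](S)) → 2
  π[u,b]((R ⋈[h=c] σ[b=6](S))) → 2
  R → 3
  ρ[b/h](R) → 3
  π[u,b](ρ[b/h](R)) → 3
  (π[u,b]((R ⋈[h=c] σ[b=6](S))) ∪ π[u,b](ρ[b/h](R))) → 5

== RESULT ==
u | b
p | 8
r | 5
r | 6
t | 4
t | 6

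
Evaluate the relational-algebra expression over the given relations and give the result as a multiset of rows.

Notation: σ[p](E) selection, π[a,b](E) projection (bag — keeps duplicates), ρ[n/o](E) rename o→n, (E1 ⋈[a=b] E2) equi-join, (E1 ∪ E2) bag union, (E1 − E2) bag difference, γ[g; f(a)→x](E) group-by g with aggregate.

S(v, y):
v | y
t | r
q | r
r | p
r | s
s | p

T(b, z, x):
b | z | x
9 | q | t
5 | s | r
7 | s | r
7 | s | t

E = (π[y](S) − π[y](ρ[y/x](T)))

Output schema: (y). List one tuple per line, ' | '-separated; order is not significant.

Subexpression sizes:
  S → 5
  π[y](S) → 5
  T → 4
  ρ[y/x](T) → 4
  π[y](ρ[y/x](T)) → 4
  (π[y](S) − π[y](ρ[y/x](T))) → 3

== RESULT ==
y
p
p
s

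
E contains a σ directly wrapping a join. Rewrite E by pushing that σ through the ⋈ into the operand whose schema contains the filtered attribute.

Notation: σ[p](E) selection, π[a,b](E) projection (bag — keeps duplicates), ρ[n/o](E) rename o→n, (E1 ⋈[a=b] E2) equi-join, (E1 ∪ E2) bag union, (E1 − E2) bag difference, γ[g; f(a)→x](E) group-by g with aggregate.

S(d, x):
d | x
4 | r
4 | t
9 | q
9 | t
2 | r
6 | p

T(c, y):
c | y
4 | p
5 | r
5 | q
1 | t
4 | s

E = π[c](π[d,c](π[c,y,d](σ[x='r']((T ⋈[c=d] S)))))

σ filters on x, owned by the right side.
E' = π[c](π[d,c](π[c,y,d]((T ⋈[c=d] σ[x='r'](S)))))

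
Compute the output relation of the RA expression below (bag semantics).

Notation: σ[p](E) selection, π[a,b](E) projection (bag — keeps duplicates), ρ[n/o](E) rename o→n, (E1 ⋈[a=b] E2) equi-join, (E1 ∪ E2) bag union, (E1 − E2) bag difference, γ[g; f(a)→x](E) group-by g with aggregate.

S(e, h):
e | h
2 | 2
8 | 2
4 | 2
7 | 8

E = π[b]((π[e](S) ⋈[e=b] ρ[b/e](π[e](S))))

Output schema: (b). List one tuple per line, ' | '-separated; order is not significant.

Subexpression sizes:
  S → 4
  π[e](S) → 4
  S → 4
  π[e](S) → 4
  ρ[b/e](π[e](S)) → 4
  (π[e](S) ⋈[e=b] ρ[b/e](π[e](S))) → 4
  π[b]((π[e](S) ⋈[e=b] ρ[b/e](π[e](S)))) → 4

== RESULT ==
b
2
4
7
8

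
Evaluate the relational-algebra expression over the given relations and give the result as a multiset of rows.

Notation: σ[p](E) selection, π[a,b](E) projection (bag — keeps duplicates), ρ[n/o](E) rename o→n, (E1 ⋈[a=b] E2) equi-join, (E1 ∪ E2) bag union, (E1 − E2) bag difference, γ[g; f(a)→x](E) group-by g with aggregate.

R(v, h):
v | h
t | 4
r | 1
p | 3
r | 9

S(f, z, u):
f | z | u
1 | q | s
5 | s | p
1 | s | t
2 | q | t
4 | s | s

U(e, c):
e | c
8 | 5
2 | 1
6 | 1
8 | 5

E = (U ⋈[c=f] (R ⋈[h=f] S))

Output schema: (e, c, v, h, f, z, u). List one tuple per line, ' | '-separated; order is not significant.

Row counts bottom-up:
  U → 4
  R → 4
  S → 5
  (R ⋈[h=f] S) → 3
  (U ⋈[c=f] (R ⋈[h=f] S)) → 4

== RESULT ==
e | c | v | h | f | z | u
2 | 1 | r | 1 | 1 | q | s
2 | 1 | r | 1 | 1 | s | t
6 | 1 | r | 1 | 1 | q | s
6 | 1 | r | 1 | 1 | s | t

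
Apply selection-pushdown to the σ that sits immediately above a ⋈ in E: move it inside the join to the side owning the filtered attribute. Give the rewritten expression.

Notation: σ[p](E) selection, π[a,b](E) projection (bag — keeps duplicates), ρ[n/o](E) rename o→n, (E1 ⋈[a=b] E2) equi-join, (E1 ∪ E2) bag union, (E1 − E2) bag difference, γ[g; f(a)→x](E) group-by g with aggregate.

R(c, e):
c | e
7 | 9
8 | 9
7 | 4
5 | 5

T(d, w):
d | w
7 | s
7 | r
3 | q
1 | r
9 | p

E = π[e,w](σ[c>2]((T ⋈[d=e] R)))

σ filters on c, owned by the right side.
E' = π[e,w]((T ⋈[d=e] σ[c>2](R)))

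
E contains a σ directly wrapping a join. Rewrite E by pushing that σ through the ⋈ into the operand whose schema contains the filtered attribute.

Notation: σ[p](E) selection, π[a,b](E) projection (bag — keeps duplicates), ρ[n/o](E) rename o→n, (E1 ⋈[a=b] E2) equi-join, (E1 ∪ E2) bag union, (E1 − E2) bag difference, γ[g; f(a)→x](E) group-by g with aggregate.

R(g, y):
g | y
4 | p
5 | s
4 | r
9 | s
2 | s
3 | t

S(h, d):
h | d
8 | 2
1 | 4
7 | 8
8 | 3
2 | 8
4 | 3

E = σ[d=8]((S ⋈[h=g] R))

σ filters on d, owned by the left side.
E' = (σ[d=8](S) ⋈[h=g] R)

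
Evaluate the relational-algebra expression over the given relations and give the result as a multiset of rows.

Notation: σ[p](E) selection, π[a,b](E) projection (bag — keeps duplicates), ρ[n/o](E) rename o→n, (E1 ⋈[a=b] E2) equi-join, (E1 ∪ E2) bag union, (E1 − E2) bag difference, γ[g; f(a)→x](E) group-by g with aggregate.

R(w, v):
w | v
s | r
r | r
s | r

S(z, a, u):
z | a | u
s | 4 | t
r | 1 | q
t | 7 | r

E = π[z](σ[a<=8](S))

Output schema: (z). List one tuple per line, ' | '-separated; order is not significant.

Stepwise |·|:
  S → 3
  σ[a<=8](S) → 3
  π[z](σ[a<=8](S)) → 3

== RESULT ==
z
r
s
t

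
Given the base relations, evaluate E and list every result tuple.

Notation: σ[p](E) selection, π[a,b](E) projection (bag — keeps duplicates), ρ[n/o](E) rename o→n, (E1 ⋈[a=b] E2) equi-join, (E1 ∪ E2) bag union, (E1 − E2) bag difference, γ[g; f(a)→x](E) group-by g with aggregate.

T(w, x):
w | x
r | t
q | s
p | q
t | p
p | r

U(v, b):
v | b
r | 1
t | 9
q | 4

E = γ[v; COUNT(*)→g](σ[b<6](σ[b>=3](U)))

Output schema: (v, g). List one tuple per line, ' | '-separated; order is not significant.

Row counts bottom-up:
  U → 3
  σ[b>=3](U) → 2
  σ[b<6](σ[b>=3](U)) → 1
  γ[v; COUNT(*)→g](σ[b<6](σ[b>=3](U))) → 1

== RESULT ==
v | g
q | 1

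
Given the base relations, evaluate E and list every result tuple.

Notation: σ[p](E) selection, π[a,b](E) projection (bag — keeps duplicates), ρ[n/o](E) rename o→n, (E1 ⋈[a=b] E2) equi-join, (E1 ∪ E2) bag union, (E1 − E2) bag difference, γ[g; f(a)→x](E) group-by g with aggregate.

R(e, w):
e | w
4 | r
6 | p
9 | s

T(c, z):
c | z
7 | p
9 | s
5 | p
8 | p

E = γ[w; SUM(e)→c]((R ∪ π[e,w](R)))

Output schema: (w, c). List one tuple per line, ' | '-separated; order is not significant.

Row counts bottom-up:
  R → 3
  R → 3
  π[e,w](R) → 3
  (R ∪ π[e,w](R)) → 6
  γ[w; SUM(e)→c]((R ∪ π[e,w](R))) → 3

== RESULT ==
w | c
p | 12
r | 8
s | 18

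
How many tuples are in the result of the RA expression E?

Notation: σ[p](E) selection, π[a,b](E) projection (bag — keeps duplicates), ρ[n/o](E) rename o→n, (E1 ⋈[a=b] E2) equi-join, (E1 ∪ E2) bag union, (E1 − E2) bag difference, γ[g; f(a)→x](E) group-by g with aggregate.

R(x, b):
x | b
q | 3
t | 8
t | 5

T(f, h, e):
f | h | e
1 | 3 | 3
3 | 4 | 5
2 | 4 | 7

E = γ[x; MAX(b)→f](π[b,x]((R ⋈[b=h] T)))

Row counts bottom-up:
  R → 3
  T → 3
  (R ⋈[b=h] T) → 1
  π[b,x]((R ⋈[b=h] T)) → 1
  γ[x; MAX(b)→f](π[b,x]((R ⋈[b=h] T))) → 1

|E| = 1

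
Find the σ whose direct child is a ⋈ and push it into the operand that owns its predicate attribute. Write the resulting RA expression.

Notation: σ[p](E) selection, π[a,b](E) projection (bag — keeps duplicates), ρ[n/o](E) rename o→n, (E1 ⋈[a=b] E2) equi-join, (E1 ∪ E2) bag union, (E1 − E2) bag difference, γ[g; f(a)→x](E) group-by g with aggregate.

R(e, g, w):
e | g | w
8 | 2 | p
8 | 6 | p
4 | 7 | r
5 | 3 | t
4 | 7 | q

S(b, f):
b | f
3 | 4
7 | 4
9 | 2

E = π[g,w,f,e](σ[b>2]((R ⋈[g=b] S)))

σ filters on b, owned by the right side.
E' = π[g,w,f,e]((R ⋈[g=b] σ[b>2](S)))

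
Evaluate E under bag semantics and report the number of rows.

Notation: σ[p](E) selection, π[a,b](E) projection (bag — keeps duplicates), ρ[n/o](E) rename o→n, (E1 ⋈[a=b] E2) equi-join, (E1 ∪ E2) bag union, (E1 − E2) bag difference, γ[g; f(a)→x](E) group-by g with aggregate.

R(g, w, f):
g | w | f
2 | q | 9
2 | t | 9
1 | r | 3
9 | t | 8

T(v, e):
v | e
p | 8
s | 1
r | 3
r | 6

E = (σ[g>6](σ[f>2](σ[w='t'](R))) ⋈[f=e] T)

Row counts bottom-up:
  R → 4
  σ[w='t'](R) → 2
  σ[f>2](σ[w='t'](R)) → 2
  σ[g>6](σ[f>2](σ[w='t'](R))) → 1
  T → 4
  (σ[g>6](σ[f>2](σ[w='t'](R))) ⋈[f=e] T) → 1

|E| = 1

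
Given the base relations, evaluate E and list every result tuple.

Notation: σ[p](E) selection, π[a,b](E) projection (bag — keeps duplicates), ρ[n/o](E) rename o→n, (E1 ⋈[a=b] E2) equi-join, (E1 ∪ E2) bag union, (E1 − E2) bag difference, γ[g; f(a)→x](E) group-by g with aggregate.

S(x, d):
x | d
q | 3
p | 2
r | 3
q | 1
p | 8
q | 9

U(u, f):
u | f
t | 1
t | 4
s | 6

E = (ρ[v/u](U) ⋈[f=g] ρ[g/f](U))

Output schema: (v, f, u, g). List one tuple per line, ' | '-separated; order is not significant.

Subexpression sizes:
  U → 3
  ρ[v/u](U) → 3
  U → 3
  ρ[g/f](U) → 3
  (ρ[v/u](U) ⋈[f=g] ρ[g/f](U)) → 3

== RESULT ==
v | f | u | g
s | 6 | s | 6
t | 1 | t | 1
t | 4 | t | 4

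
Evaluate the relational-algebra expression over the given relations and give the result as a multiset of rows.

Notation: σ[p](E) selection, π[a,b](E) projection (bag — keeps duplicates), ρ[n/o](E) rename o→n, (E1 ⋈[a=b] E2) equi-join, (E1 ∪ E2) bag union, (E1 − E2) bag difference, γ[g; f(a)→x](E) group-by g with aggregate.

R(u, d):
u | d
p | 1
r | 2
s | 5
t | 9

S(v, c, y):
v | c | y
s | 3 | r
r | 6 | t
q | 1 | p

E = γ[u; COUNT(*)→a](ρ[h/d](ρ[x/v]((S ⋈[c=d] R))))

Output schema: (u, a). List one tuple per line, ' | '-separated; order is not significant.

Row counts bottom-up:
  S → 3
  R → 4
  (S ⋈[c=d] R) → 1
  ρ[x/v]((S ⋈[c=d] R)) → 1
  ρ[h/d](ρ[x/v]((S ⋈[c=d] R))) → 1
  γ[u; COUNT(*)→a](ρ[h/d](ρ[x/v]((S ⋈[c=d] R)))) → 1

== RESULT ==
u | a
p | 1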